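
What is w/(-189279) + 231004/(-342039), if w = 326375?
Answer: -51785728247/21580266627 ≈ -2.3997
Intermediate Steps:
w/(-189279) + 231004/(-342039) = 326375/(-189279) + 231004/(-342039) = 326375*(-1/189279) + 231004*(-1/342039) = -326375/189279 - 231004/342039 = -51785728247/21580266627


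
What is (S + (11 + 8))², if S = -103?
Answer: 7056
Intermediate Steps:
(S + (11 + 8))² = (-103 + (11 + 8))² = (-103 + 19)² = (-84)² = 7056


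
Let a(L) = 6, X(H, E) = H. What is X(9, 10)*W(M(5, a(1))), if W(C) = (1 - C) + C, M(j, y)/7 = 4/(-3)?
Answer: 9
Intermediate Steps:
M(j, y) = -28/3 (M(j, y) = 7*(4/(-3)) = 7*(4*(-⅓)) = 7*(-4/3) = -28/3)
W(C) = 1
X(9, 10)*W(M(5, a(1))) = 9*1 = 9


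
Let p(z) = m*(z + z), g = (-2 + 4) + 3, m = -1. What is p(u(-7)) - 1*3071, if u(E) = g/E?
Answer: -21487/7 ≈ -3069.6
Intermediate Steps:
g = 5 (g = 2 + 3 = 5)
u(E) = 5/E
p(z) = -2*z (p(z) = -(z + z) = -2*z)
p(u(-7)) - 1*3071 = -10/(-7) - 1*3071 = -10*(-1)/7 - 3071 = -2*(-5/7) - 3071 = 10/7 - 3071 = -21487/7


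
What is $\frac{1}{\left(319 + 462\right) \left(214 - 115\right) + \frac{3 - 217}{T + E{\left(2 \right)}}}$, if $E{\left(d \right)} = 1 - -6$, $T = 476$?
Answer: $\frac{483}{37344863} \approx 1.2934 \cdot 10^{-5}$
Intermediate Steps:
$E{\left(d \right)} = 7$ ($E{\left(d \right)} = 1 + 6 = 7$)
$\frac{1}{\left(319 + 462\right) \left(214 - 115\right) + \frac{3 - 217}{T + E{\left(2 \right)}}} = \frac{1}{\left(319 + 462\right) \left(214 - 115\right) + \frac{3 - 217}{476 + 7}} = \frac{1}{781 \cdot 99 - \frac{214}{483}} = \frac{1}{77319 - \frac{214}{483}} = \frac{1}{\frac{37344863}{483}} = \frac{483}{37344863}$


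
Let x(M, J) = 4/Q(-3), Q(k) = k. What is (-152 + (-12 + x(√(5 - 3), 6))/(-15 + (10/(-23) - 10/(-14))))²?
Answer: 11540775184/505521 ≈ 22829.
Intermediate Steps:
x(M, J) = -4/3 (x(M, J) = 4/(-3) = 4*(-⅓) = -4/3)
(-152 + (-12 + x(√(5 - 3), 6))/(-15 + (10/(-23) - 10/(-14))))² = (-152 + (-12 - 4/3)/(-15 + (10/(-23) - 10/(-14))))² = (-152 - 40/(3*(-15 + (10*(-1/23) - 10*(-1/14)))))² = (-152 - 40/(3*(-15 + (-10/23 + 5/7))))² = (-152 - 40/(3*(-15 + 45/161)))² = (-152 - 40/(3*(-2370/161)))² = (-152 - 40/3*(-161/2370))² = (-152 + 644/711)² = (-107428/711)² = 11540775184/505521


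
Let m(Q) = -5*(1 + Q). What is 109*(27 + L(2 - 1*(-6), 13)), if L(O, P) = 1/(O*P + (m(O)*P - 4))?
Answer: 1427246/485 ≈ 2942.8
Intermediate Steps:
m(Q) = -5 - 5*Q
L(O, P) = 1/(-4 + O*P + P*(-5 - 5*O)) (L(O, P) = 1/(O*P + ((-5 - 5*O)*P - 4)) = 1/(O*P + (P*(-5 - 5*O) - 4)) = 1/(O*P + (-4 + P*(-5 - 5*O))) = 1/(-4 + O*P + P*(-5 - 5*O)))
109*(27 + L(2 - 1*(-6), 13)) = 109*(27 - 1/(4 + 5*13 + 4*(2 - 1*(-6))*13)) = 109*(27 - 1/(4 + 65 + 4*(2 + 6)*13)) = 109*(27 - 1/(4 + 65 + 4*8*13)) = 109*(27 - 1/(4 + 65 + 416)) = 109*(27 - 1/485) = 109*(13094/485) = 1427246/485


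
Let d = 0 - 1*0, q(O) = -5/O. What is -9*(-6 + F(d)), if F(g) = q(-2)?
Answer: 63/2 ≈ 31.500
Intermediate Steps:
d = 0 (d = 0 + 0 = 0)
F(g) = 5/2 (F(g) = -5/(-2) = -5*(-1/2) = 5/2)
-9*(-6 + F(d)) = -9*(-6 + 5/2) = -9*(-7/2) = 63/2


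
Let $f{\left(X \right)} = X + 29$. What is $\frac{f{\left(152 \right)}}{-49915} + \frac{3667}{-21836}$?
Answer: $- \frac{186990621}{1089943940} \approx -0.17156$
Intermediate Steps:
$f{\left(X \right)} = 29 + X$
$\frac{f{\left(152 \right)}}{-49915} + \frac{3667}{-21836} = \frac{29 + 152}{-49915} + \frac{3667}{-21836} = 181 \left(- \frac{1}{49915}\right) + 3667 \left(- \frac{1}{21836}\right) = - \frac{181}{49915} - \frac{3667}{21836} = - \frac{186990621}{1089943940}$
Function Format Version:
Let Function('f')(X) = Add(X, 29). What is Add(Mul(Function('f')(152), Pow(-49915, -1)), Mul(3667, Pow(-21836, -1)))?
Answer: Rational(-186990621, 1089943940) ≈ -0.17156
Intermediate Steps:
Function('f')(X) = Add(29, X)
Add(Mul(Function('f')(152), Pow(-49915, -1)), Mul(3667, Pow(-21836, -1))) = Add(Mul(Add(29, 152), Pow(-49915, -1)), Mul(3667, Pow(-21836, -1))) = Add(Mul(181, Rational(-1, 49915)), Mul(3667, Rational(-1, 21836))) = Add(Rational(-181, 49915), Rational(-3667, 21836)) = Rational(-186990621, 1089943940)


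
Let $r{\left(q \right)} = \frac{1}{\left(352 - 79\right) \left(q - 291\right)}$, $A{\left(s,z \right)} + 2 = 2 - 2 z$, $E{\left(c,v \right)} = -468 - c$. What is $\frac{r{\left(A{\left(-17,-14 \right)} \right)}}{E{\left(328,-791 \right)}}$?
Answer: $\frac{1}{57152004} \approx 1.7497 \cdot 10^{-8}$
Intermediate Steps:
$A{\left(s,z \right)} = - 2 z$ ($A{\left(s,z \right)} = -2 - \left(-2 + 2 z\right) = - 2 z$)
$r{\left(q \right)} = \frac{1}{-79443 + 273 q}$ ($r{\left(q \right)} = \frac{1}{273 \left(-291 + q\right)} = \frac{1}{-79443 + 273 q}$)
$\frac{r{\left(A{\left(-17,-14 \right)} \right)}}{E{\left(328,-791 \right)}} = \frac{\frac{1}{273} \frac{1}{-291 - -28}}{-468 - 328} = \frac{\frac{1}{273} \frac{1}{-291 + 28}}{-468 - 328} = \frac{\frac{1}{273} \frac{1}{-263}}{-796} = \frac{1}{273} \left(- \frac{1}{263}\right) \left(- \frac{1}{796}\right) = \left(- \frac{1}{71799}\right) \left(- \frac{1}{796}\right) = \frac{1}{57152004}$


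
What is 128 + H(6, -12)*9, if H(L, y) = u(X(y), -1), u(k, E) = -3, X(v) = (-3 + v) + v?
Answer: 101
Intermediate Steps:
X(v) = -3 + 2*v
H(L, y) = -3
128 + H(6, -12)*9 = 128 - 3*9 = 128 - 27 = 101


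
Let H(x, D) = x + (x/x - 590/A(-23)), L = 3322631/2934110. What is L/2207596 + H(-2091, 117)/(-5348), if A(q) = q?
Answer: 3342869710174047/8660189540911720 ≈ 0.38600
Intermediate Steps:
L = 3322631/2934110 (L = 3322631*(1/2934110) = 3322631/2934110 ≈ 1.1324)
H(x, D) = 613/23 + x (H(x, D) = x + (x/x - 590/(-23)) = x + (1 - 590*(-1/23)) = x + (1 + 590/23) = x + 613/23 = 613/23 + x)
L/2207596 + H(-2091, 117)/(-5348) = (3322631/2934110)/2207596 + (613/23 - 2091)/(-5348) = (3322631/2934110)*(1/2207596) - 47480/23*(-1/5348) = 3322631/6477329499560 + 11870/30751 = 3342869710174047/8660189540911720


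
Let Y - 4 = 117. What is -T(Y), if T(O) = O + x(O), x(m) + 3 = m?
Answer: -239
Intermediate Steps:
x(m) = -3 + m
Y = 121 (Y = 4 + 117 = 121)
T(O) = -3 + 2*O (T(O) = O + (-3 + O) = -3 + 2*O)
-T(Y) = -(-3 + 2*121) = -(-3 + 242) = -1*239 = -239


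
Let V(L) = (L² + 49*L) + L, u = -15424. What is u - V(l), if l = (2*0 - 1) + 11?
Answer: -16024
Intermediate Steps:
l = 10 (l = (0 - 1) + 11 = -1 + 11 = 10)
V(L) = L² + 50*L
u - V(l) = -15424 - 10*(50 + 10) = -15424 - 10*60 = -15424 - 1*600 = -15424 - 600 = -16024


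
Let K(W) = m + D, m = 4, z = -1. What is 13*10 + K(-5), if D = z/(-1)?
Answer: 135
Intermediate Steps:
D = 1 (D = -1/(-1) = -1*(-1) = 1)
K(W) = 5 (K(W) = 4 + 1 = 5)
13*10 + K(-5) = 13*10 + 5 = 130 + 5 = 135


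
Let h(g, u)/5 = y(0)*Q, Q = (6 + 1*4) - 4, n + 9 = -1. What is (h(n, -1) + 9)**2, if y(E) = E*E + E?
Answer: 81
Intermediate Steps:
n = -10 (n = -9 - 1 = -10)
Q = 6 (Q = (6 + 4) - 4 = 10 - 4 = 6)
y(E) = E + E**2 (y(E) = E**2 + E = E + E**2)
h(g, u) = 0 (h(g, u) = 5*((0*(1 + 0))*6) = 5*((0*1)*6) = 5*(0*6) = 5*0 = 0)
(h(n, -1) + 9)**2 = (0 + 9)**2 = 9**2 = 81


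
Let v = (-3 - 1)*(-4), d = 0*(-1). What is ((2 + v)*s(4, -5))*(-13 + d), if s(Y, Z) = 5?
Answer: -1170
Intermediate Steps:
d = 0
v = 16 (v = -4*(-4) = 16)
((2 + v)*s(4, -5))*(-13 + d) = ((2 + 16)*5)*(-13 + 0) = (18*5)*(-13) = 90*(-13) = -1170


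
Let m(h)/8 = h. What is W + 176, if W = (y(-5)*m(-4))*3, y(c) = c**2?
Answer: -2224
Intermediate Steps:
m(h) = 8*h
W = -2400 (W = ((-5)**2*(8*(-4)))*3 = (25*(-32))*3 = -800*3 = -2400)
W + 176 = -2400 + 176 = -2224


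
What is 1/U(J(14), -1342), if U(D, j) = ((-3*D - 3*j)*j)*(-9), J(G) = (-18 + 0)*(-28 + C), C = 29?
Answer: 1/49278240 ≈ 2.0293e-8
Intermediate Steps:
J(G) = -18 (J(G) = (-18 + 0)*(-28 + 29) = -18*1 = -18)
U(D, j) = -9*j*(-3*D - 3*j) (U(D, j) = (j*(-3*D - 3*j))*(-9) = -9*j*(-3*D - 3*j))
1/U(J(14), -1342) = 1/(27*(-1342)*(-18 - 1342)) = 1/(27*(-1342)*(-1360)) = 1/49278240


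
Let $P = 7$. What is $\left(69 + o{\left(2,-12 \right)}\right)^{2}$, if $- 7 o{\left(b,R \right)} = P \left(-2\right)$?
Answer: $5041$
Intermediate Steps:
$o{\left(b,R \right)} = 2$ ($o{\left(b,R \right)} = - \frac{7 \left(-2\right)}{7} = \left(- \frac{1}{7}\right) \left(-14\right) = 2$)
$\left(69 + o{\left(2,-12 \right)}\right)^{2} = \left(69 + 2\right)^{2} = 71^{2} = 5041$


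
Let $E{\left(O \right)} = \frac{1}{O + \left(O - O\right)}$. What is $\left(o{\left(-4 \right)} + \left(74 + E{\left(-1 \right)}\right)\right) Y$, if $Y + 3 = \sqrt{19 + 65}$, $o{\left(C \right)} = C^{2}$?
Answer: $-267 + 178 \sqrt{21} \approx 548.7$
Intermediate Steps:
$E{\left(O \right)} = \frac{1}{O}$ ($E{\left(O \right)} = \frac{1}{O + 0} = \frac{1}{O}$)
$Y = -3 + 2 \sqrt{21}$ ($Y = -3 + \sqrt{19 + 65} = -3 + \sqrt{84} = -3 + 2 \sqrt{21} \approx 6.1652$)
$\left(o{\left(-4 \right)} + \left(74 + E{\left(-1 \right)}\right)\right) Y = \left(\left(-4\right)^{2} + \left(74 + \frac{1}{-1}\right)\right) \left(-3 + 2 \sqrt{21}\right) = \left(16 + \left(74 - 1\right)\right) \left(-3 + 2 \sqrt{21}\right) = \left(16 + 73\right) \left(-3 + 2 \sqrt{21}\right) = 89 \left(-3 + 2 \sqrt{21}\right) = -267 + 178 \sqrt{21}$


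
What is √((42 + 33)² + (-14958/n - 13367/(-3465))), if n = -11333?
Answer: √19687009877420270/1869945 ≈ 75.035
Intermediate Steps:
√((42 + 33)² + (-14958/n - 13367/(-3465))) = √((42 + 33)² + (-14958/(-11333) - 13367/(-3465))) = √(75² + (-14958*(-1/11333) - 13367*(-1/3465))) = √(5625 + (14958/11333 + 13367/3465)) = √(5625 + 29045383/5609835) = √(31584367258/5609835) = √19687009877420270/1869945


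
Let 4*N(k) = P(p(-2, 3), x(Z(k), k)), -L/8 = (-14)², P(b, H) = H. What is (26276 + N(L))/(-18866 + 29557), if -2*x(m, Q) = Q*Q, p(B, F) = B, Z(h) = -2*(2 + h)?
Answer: -281052/10691 ≈ -26.289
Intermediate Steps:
Z(h) = -4 - 2*h
x(m, Q) = -Q²/2 (x(m, Q) = -Q*Q/2 = -Q²/2)
L = -1568 (L = -8*(-14)² = -8*196 = -1568)
N(k) = -k²/8 (N(k) = (-k²/2)/4 = -k²/8)
(26276 + N(L))/(-18866 + 29557) = (26276 - ⅛*(-1568)²)/(-18866 + 29557) = (26276 - ⅛*2458624)/10691 = (26276 - 307328)*(1/10691) = -281052*1/10691 = -281052/10691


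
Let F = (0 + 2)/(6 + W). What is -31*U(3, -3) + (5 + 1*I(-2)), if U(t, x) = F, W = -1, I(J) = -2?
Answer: -47/5 ≈ -9.4000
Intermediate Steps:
F = ⅖ (F = (0 + 2)/(6 - 1) = 2/5 = 2*(⅕) = ⅖ ≈ 0.40000)
U(t, x) = ⅖
-31*U(3, -3) + (5 + 1*I(-2)) = -31*⅖ + (5 + 1*(-2)) = -62/5 + (5 - 2) = -62/5 + 3 = -47/5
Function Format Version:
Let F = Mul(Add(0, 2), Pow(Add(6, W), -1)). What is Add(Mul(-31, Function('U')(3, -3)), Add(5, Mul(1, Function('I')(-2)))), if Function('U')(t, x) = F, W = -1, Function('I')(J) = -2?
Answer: Rational(-47, 5) ≈ -9.4000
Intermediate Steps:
F = Rational(2, 5) (F = Mul(Add(0, 2), Pow(Add(6, -1), -1)) = Mul(2, Pow(5, -1)) = Mul(2, Rational(1, 5)) = Rational(2, 5) ≈ 0.40000)
Function('U')(t, x) = Rational(2, 5)
Add(Mul(-31, Function('U')(3, -3)), Add(5, Mul(1, Function('I')(-2)))) = Add(Mul(-31, Rational(2, 5)), Add(5, Mul(1, -2))) = Add(Rational(-62, 5), Add(5, -2)) = Add(Rational(-62, 5), 3) = Rational(-47, 5)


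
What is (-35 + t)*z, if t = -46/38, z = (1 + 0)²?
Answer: -688/19 ≈ -36.211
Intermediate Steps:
z = 1 (z = 1² = 1)
t = -23/19 (t = -46*1/38 = -23/19 ≈ -1.2105)
(-35 + t)*z = (-35 - 23/19)*1 = -688/19*1 = -688/19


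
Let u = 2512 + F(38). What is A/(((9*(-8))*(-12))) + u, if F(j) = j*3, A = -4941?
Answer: 83849/32 ≈ 2620.3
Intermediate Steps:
F(j) = 3*j
u = 2626 (u = 2512 + 3*38 = 2512 + 114 = 2626)
A/(((9*(-8))*(-12))) + u = -4941/((9*(-8))*(-12)) + 2626 = -4941/((-72*(-12))) + 2626 = -4941/864 + 2626 = -4941*1/864 + 2626 = -183/32 + 2626 = 83849/32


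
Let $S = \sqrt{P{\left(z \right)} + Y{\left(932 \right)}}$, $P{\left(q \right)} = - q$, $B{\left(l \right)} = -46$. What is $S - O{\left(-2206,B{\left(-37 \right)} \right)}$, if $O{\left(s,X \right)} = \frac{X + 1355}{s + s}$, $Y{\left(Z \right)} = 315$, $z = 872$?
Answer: $\frac{1309}{4412} + i \sqrt{557} \approx 0.29669 + 23.601 i$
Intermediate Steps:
$O{\left(s,X \right)} = \frac{1355 + X}{2 s}$
$S = i \sqrt{557}$ ($S = \sqrt{\left(-1\right) 872 + 315} = \sqrt{-872 + 315} = \sqrt{-557} = i \sqrt{557} \approx 23.601 i$)
$S - O{\left(-2206,B{\left(-37 \right)} \right)} = i \sqrt{557} - \frac{1355 - 46}{2 \left(-2206\right)} = i \sqrt{557} - \frac{1}{2} \left(- \frac{1}{2206}\right) 1309 = i \sqrt{557} - - \frac{1309}{4412} = i \sqrt{557} + \frac{1309}{4412} = \frac{1309}{4412} + i \sqrt{557}$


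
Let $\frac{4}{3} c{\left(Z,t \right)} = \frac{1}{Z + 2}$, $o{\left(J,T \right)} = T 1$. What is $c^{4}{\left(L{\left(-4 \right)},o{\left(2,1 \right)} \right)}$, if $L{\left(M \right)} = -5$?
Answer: $\frac{1}{256} \approx 0.0039063$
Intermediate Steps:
$o{\left(J,T \right)} = T$
$c{\left(Z,t \right)} = \frac{3}{4 \left(2 + Z\right)}$ ($c{\left(Z,t \right)} = \frac{3}{4 \left(Z + 2\right)} = \frac{3}{4 \left(2 + Z\right)}$)
$c^{4}{\left(L{\left(-4 \right)},o{\left(2,1 \right)} \right)} = \left(\frac{3}{4 \left(2 - 5\right)}\right)^{4} = \left(\frac{3}{4 \left(-3\right)}\right)^{4} = \left(\frac{3}{4} \left(- \frac{1}{3}\right)\right)^{4} = \left(- \frac{1}{4}\right)^{4} = \frac{1}{256}$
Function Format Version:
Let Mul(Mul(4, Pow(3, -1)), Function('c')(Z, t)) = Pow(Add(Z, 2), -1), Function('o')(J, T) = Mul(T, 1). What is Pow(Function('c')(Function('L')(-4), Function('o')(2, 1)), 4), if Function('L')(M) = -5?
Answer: Rational(1, 256) ≈ 0.0039063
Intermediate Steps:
Function('o')(J, T) = T
Function('c')(Z, t) = Mul(Rational(3, 4), Pow(Add(2, Z), -1)) (Function('c')(Z, t) = Mul(Rational(3, 4), Pow(Add(Z, 2), -1)) = Mul(Rational(3, 4), Pow(Add(2, Z), -1)))
Pow(Function('c')(Function('L')(-4), Function('o')(2, 1)), 4) = Pow(Mul(Rational(3, 4), Pow(Add(2, -5), -1)), 4) = Pow(Mul(Rational(3, 4), Pow(-3, -1)), 4) = Pow(Mul(Rational(3, 4), Rational(-1, 3)), 4) = Pow(Rational(-1, 4), 4) = Rational(1, 256)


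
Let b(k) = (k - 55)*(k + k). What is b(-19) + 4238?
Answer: 7050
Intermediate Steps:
b(k) = 2*k*(-55 + k) (b(k) = (-55 + k)*(2*k) = 2*k*(-55 + k))
b(-19) + 4238 = 2*(-19)*(-55 - 19) + 4238 = 2*(-19)*(-74) + 4238 = 2812 + 4238 = 7050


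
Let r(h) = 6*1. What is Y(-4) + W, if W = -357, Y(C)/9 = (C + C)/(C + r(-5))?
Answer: -393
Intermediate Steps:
r(h) = 6
Y(C) = 18*C/(6 + C) (Y(C) = 9*((C + C)/(C + 6)) = 9*((2*C)/(6 + C)) = 9*(2*C/(6 + C)) = 18*C/(6 + C))
Y(-4) + W = 18*(-4)/(6 - 4) - 357 = 18*(-4)/2 - 357 = 18*(-4)*(½) - 357 = -36 - 357 = -393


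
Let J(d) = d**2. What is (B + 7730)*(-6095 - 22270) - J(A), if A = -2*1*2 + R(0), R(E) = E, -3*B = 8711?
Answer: -136898961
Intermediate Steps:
B = -8711/3 (B = -1/3*8711 = -8711/3 ≈ -2903.7)
A = -4 (A = -2*1*2 + 0 = -2*2 + 0 = -4 + 0 = -4)
(B + 7730)*(-6095 - 22270) - J(A) = (-8711/3 + 7730)*(-6095 - 22270) - 1*(-4)**2 = (14479/3)*(-28365) - 1*16 = -136898945 - 16 = -136898961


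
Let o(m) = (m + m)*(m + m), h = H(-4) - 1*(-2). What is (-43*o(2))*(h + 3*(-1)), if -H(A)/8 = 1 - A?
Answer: 28208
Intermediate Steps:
H(A) = -8 + 8*A (H(A) = -8*(1 - A) = -8 + 8*A)
h = -38 (h = (-8 + 8*(-4)) - 1*(-2) = (-8 - 32) + 2 = -40 + 2 = -38)
o(m) = 4*m² (o(m) = (2*m)*(2*m) = 4*m²)
(-43*o(2))*(h + 3*(-1)) = (-172*2²)*(-38 + 3*(-1)) = (-172*4)*(-38 - 3) = -43*16*(-41) = -688*(-41) = 28208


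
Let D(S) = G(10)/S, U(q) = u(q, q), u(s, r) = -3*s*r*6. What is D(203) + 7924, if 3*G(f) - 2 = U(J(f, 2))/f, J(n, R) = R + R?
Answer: 24128446/3045 ≈ 7924.0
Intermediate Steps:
J(n, R) = 2*R
u(s, r) = -18*r*s (u(s, r) = -3*r*s*6 = -18*r*s)
U(q) = -18*q² (U(q) = -18*q*q = -18*q²)
G(f) = ⅔ - 96/f (G(f) = ⅔ + ((-18*(2*2)²)/f)/3 = ⅔ + ((-18*4²)/f)/3 = ⅔ + ((-18*16)/f)/3 = ⅔ + (-288/f)/3 = ⅔ - 96/f)
D(S) = -134/(15*S) (D(S) = (⅔ - 96/10)/S = (⅔ - 96*⅒)/S = (⅔ - 48/5)/S = -134/(15*S))
D(203) + 7924 = -134/15/203 + 7924 = -134/15*1/203 + 7924 = -134/3045 + 7924 = 24128446/3045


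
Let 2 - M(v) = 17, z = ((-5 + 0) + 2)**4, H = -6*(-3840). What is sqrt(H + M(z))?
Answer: 5*sqrt(921) ≈ 151.74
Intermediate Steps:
H = 23040
z = 81 (z = (-5 + 2)**4 = (-3)**4 = 81)
M(v) = -15 (M(v) = 2 - 1*17 = 2 - 17 = -15)
sqrt(H + M(z)) = sqrt(23040 - 15) = sqrt(23025) = 5*sqrt(921)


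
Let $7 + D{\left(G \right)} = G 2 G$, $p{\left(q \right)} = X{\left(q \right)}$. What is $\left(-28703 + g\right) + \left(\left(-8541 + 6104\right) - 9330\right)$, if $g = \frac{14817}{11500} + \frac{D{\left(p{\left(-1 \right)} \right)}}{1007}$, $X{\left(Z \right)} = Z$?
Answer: $- \frac{468647971781}{11580500} \approx -40469.0$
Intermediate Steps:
$p{\left(q \right)} = q$
$D{\left(G \right)} = -7 + 2 G^{2}$ ($D{\left(G \right)} = -7 + G 2 G = -7 + 2 G G = -7 + 2 G^{2}$)
$g = \frac{14863219}{11580500}$ ($g = \frac{14817}{11500} + \frac{-7 + 2 \left(-1\right)^{2}}{1007} = 14817 \cdot \frac{1}{11500} + \left(-7 + 2 \cdot 1\right) \frac{1}{1007} = \frac{14817}{11500} + \left(-7 + 2\right) \frac{1}{1007} = \frac{14817}{11500} - \frac{5}{1007} = \frac{14863219}{11580500} \approx 1.2835$)
$\left(-28703 + g\right) + \left(\left(-8541 + 6104\right) - 9330\right) = \left(-28703 + \frac{14863219}{11580500}\right) + \left(\left(-8541 + 6104\right) - 9330\right) = - \frac{332380228281}{11580500} - 11767 = - \frac{468647971781}{11580500}$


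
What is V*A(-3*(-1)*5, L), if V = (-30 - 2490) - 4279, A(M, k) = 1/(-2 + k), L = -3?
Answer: 6799/5 ≈ 1359.8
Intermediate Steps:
V = -6799 (V = -2520 - 4279 = -6799)
V*A(-3*(-1)*5, L) = -6799/(-2 - 3) = -6799/(-5) = -6799*(-⅕) = 6799/5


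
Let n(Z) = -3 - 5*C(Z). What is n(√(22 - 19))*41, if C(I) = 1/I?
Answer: -123 - 205*√3/3 ≈ -241.36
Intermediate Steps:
n(Z) = -3 - 5/Z
n(√(22 - 19))*41 = (-3 - 5/√(22 - 19))*41 = (-3 - 5*√3/3)*41 = -123 - 205*√3/3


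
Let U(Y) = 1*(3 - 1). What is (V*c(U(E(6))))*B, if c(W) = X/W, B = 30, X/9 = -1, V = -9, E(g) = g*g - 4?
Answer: 1215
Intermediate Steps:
E(g) = -4 + g² (E(g) = g² - 4 = -4 + g²)
X = -9 (X = 9*(-1) = -9)
U(Y) = 2 (U(Y) = 1*2 = 2)
c(W) = -9/W
(V*c(U(E(6))))*B = -(-81)/2*30 = -9*(-9/2)*30 = (81/2)*30 = 1215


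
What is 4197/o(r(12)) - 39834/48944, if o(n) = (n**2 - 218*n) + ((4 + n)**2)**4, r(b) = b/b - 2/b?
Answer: -9784842106272813/12234591614889112 ≈ -0.79977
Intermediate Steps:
r(b) = 1 - 2/b
o(n) = n**2 + (4 + n)**8 - 218*n (o(n) = (n**2 - 218*n) + (4 + n)**8 = n**2 + (4 + n)**8 - 218*n)
4197/o(r(12)) - 39834/48944 = 4197/(((-2 + 12)/12)**2 + (4 + (-2 + 12)/12)**8 - 218*(-2 + 12)/12) - 39834/48944 = 4197/(((1/12)*10)**2 + (4 + (1/12)*10)**8 - 109*10/6) - 39834*1/48944 = 4197/((5/6)**2 + (4 + 5/6)**8 - 218*5/6) - 19917/24472 = 4197/(25/36 + (29/6)**8 - 545/3) - 19917/24472 = 4197/(25/36 + 500246412961/1679616 - 545/3) - 19917/24472 = 4197/(499942449121/1679616) - 19917/24472 = 4197*(1679616/499942449121) - 19917/24472 = 7049348352/499942449121 - 19917/24472 = -9784842106272813/12234591614889112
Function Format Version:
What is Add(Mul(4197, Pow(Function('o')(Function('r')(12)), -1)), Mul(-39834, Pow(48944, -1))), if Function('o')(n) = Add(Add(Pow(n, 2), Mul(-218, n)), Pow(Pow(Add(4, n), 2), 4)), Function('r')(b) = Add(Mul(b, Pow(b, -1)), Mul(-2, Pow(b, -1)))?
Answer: Rational(-9784842106272813, 12234591614889112) ≈ -0.79977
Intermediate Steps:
Function('r')(b) = Add(1, Mul(-2, Pow(b, -1)))
Function('o')(n) = Add(Pow(n, 2), Pow(Add(4, n), 8), Mul(-218, n)) (Function('o')(n) = Add(Add(Pow(n, 2), Mul(-218, n)), Pow(Add(4, n), 8)) = Add(Pow(n, 2), Pow(Add(4, n), 8), Mul(-218, n)))
Add(Mul(4197, Pow(Function('o')(Function('r')(12)), -1)), Mul(-39834, Pow(48944, -1))) = Add(Mul(4197, Pow(Add(Pow(Mul(Pow(12, -1), Add(-2, 12)), 2), Pow(Add(4, Mul(Pow(12, -1), Add(-2, 12))), 8), Mul(-218, Mul(Pow(12, -1), Add(-2, 12)))), -1)), Mul(-39834, Pow(48944, -1))) = Add(Mul(4197, Pow(Add(Pow(Mul(Rational(1, 12), 10), 2), Pow(Add(4, Mul(Rational(1, 12), 10)), 8), Mul(-218, Mul(Rational(1, 12), 10))), -1)), Mul(-39834, Rational(1, 48944))) = Add(Mul(4197, Pow(Add(Pow(Rational(5, 6), 2), Pow(Add(4, Rational(5, 6)), 8), Mul(-218, Rational(5, 6))), -1)), Rational(-19917, 24472)) = Add(Mul(4197, Pow(Add(Rational(25, 36), Pow(Rational(29, 6), 8), Rational(-545, 3)), -1)), Rational(-19917, 24472)) = Add(Mul(4197, Pow(Add(Rational(25, 36), Rational(500246412961, 1679616), Rational(-545, 3)), -1)), Rational(-19917, 24472)) = Add(Mul(4197, Pow(Rational(499942449121, 1679616), -1)), Rational(-19917, 24472)) = Add(Mul(4197, Rational(1679616, 499942449121)), Rational(-19917, 24472)) = Add(Rational(7049348352, 499942449121), Rational(-19917, 24472)) = Rational(-9784842106272813, 12234591614889112)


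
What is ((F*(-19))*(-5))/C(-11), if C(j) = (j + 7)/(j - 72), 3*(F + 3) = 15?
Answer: 7885/2 ≈ 3942.5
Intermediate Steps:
F = 2 (F = -3 + (1/3)*15 = -3 + 5 = 2)
C(j) = (7 + j)/(-72 + j)
((F*(-19))*(-5))/C(-11) = ((2*(-19))*(-5))/(((7 - 11)/(-72 - 11))) = (-38*(-5))/((-4/(-83))) = 190/((-1/83*(-4))) = 190/(4/83) = 190*(83/4) = 7885/2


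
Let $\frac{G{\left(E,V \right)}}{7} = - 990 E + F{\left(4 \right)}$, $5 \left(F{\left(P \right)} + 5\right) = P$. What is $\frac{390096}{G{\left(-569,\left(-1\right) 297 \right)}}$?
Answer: $\frac{92880}{938843} \approx 0.09893$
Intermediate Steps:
$F{\left(P \right)} = -5 + \frac{P}{5}$
$G{\left(E,V \right)} = - \frac{147}{5} - 6930 E$ ($G{\left(E,V \right)} = 7 \left(- 990 E + \left(-5 + \frac{1}{5} \cdot 4\right)\right) = 7 \left(- 990 E + \left(-5 + \frac{4}{5}\right)\right) = 7 \left(- 990 E - \frac{21}{5}\right) = 7 \left(- \frac{21}{5} - 990 E\right) = - \frac{147}{5} - 6930 E$)
$\frac{390096}{G{\left(-569,\left(-1\right) 297 \right)}} = \frac{390096}{- \frac{147}{5} - -3943170} = \frac{390096}{- \frac{147}{5} + 3943170} = \frac{390096}{\frac{19715703}{5}} = 390096 \cdot \frac{5}{19715703} = \frac{92880}{938843}$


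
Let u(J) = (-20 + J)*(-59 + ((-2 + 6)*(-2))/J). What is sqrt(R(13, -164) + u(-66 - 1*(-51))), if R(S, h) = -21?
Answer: 14*sqrt(93)/3 ≈ 45.004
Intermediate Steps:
u(J) = (-59 - 8/J)*(-20 + J) (u(J) = (-20 + J)*(-59 + (4*(-2))/J) = (-20 + J)*(-59 - 8/J) = (-59 - 8/J)*(-20 + J))
sqrt(R(13, -164) + u(-66 - 1*(-51))) = sqrt(-21 + (1172 - 59*(-66 - 1*(-51)) + 160/(-66 - 1*(-51)))) = sqrt(-21 + (1172 - 59*(-66 + 51) + 160/(-66 + 51))) = sqrt(-21 + (1172 - 59*(-15) + 160/(-15))) = sqrt(-21 + (1172 + 885 + 160*(-1/15))) = sqrt(-21 + (1172 + 885 - 32/3)) = sqrt(-21 + 6139/3) = sqrt(6076/3) = 14*sqrt(93)/3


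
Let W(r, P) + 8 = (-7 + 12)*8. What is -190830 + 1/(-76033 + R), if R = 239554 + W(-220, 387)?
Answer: -31210818989/163553 ≈ -1.9083e+5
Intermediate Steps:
W(r, P) = 32 (W(r, P) = -8 + (-7 + 12)*8 = -8 + 5*8 = -8 + 40 = 32)
R = 239586 (R = 239554 + 32 = 239586)
-190830 + 1/(-76033 + R) = -190830 + 1/(-76033 + 239586) = -190830 + 1/163553 = -31210818989/163553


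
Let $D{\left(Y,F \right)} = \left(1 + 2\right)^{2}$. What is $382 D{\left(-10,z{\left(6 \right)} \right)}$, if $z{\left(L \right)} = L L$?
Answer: $3438$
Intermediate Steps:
$z{\left(L \right)} = L^{2}$
$D{\left(Y,F \right)} = 9$ ($D{\left(Y,F \right)} = 3^{2} = 9$)
$382 D{\left(-10,z{\left(6 \right)} \right)} = 382 \cdot 9 = 3438$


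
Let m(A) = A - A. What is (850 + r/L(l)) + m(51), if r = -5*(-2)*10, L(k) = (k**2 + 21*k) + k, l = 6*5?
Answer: 66305/78 ≈ 850.06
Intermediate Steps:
l = 30
m(A) = 0
L(k) = k**2 + 22*k
r = 100 (r = 10*10 = 100)
(850 + r/L(l)) + m(51) = (850 + 100/((30*(22 + 30)))) + 0 = (850 + 100/((30*52))) + 0 = (850 + 100/1560) + 0 = (850 + 100*(1/1560)) + 0 = (850 + 5/78) + 0 = 66305/78 + 0 = 66305/78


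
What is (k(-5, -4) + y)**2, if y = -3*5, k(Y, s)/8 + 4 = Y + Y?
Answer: 16129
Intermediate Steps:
k(Y, s) = -32 + 16*Y (k(Y, s) = -32 + 8*(Y + Y) = -32 + 8*(2*Y) = -32 + 16*Y)
y = -15
(k(-5, -4) + y)**2 = ((-32 + 16*(-5)) - 15)**2 = ((-32 - 80) - 15)**2 = (-112 - 15)**2 = (-127)**2 = 16129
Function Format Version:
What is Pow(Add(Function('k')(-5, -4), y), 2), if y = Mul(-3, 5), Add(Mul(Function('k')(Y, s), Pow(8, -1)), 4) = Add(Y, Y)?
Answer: 16129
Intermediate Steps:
Function('k')(Y, s) = Add(-32, Mul(16, Y)) (Function('k')(Y, s) = Add(-32, Mul(8, Add(Y, Y))) = Add(-32, Mul(8, Mul(2, Y))) = Add(-32, Mul(16, Y)))
y = -15
Pow(Add(Function('k')(-5, -4), y), 2) = Pow(Add(Add(-32, Mul(16, -5)), -15), 2) = Pow(Add(Add(-32, -80), -15), 2) = Pow(Add(-112, -15), 2) = Pow(-127, 2) = 16129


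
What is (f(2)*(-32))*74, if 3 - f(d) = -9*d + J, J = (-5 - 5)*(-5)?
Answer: 68672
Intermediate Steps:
J = 50 (J = -10*(-5) = 50)
f(d) = -47 + 9*d (f(d) = 3 - (-9*d + 50) = 3 - (50 - 9*d) = 3 + (-50 + 9*d) = -47 + 9*d)
(f(2)*(-32))*74 = ((-47 + 9*2)*(-32))*74 = ((-47 + 18)*(-32))*74 = -29*(-32)*74 = 928*74 = 68672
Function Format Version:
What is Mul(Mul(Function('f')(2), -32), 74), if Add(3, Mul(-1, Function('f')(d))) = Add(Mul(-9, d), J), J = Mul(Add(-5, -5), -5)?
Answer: 68672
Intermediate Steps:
J = 50 (J = Mul(-10, -5) = 50)
Function('f')(d) = Add(-47, Mul(9, d)) (Function('f')(d) = Add(3, Mul(-1, Add(Mul(-9, d), 50))) = Add(3, Mul(-1, Add(50, Mul(-9, d)))) = Add(3, Add(-50, Mul(9, d))) = Add(-47, Mul(9, d)))
Mul(Mul(Function('f')(2), -32), 74) = Mul(Mul(Add(-47, Mul(9, 2)), -32), 74) = Mul(Mul(Add(-47, 18), -32), 74) = Mul(Mul(-29, -32), 74) = Mul(928, 74) = 68672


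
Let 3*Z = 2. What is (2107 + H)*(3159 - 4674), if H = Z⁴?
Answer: -86194915/27 ≈ -3.1924e+6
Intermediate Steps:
Z = ⅔ (Z = (⅓)*2 = ⅔ ≈ 0.66667)
H = 16/81 (H = (⅔)⁴ = 16/81 ≈ 0.19753)
(2107 + H)*(3159 - 4674) = (2107 + 16/81)*(3159 - 4674) = (170683/81)*(-1515) = -86194915/27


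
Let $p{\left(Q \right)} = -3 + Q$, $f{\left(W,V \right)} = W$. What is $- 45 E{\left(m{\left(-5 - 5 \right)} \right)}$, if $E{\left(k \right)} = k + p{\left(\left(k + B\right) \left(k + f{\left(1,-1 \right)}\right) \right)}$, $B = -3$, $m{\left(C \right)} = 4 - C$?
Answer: $-7920$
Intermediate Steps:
$E{\left(k \right)} = -3 + k + \left(1 + k\right) \left(-3 + k\right)$ ($E{\left(k \right)} = k + \left(-3 + \left(k - 3\right) \left(k + 1\right)\right) = k + \left(-3 + \left(-3 + k\right) \left(1 + k\right)\right) = k + \left(-3 + \left(1 + k\right) \left(-3 + k\right)\right) = -3 + k + \left(1 + k\right) \left(-3 + k\right)$)
$- 45 E{\left(m{\left(-5 - 5 \right)} \right)} = - 45 \left(-6 + \left(4 - \left(-5 - 5\right)\right)^{2} - \left(4 - \left(-5 - 5\right)\right)\right) = - 45 \left(-6 + \left(4 - -10\right)^{2} - \left(4 - -10\right)\right) = - 45 \left(-6 + \left(4 + 10\right)^{2} - \left(4 + 10\right)\right) = - 45 \left(-6 + 14^{2} - 14\right) = - 45 \left(-6 + 196 - 14\right) = \left(-45\right) 176 = -7920$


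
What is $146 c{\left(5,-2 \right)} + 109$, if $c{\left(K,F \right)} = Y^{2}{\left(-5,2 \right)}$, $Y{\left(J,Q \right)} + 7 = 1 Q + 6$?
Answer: $255$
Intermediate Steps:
$Y{\left(J,Q \right)} = -1 + Q$ ($Y{\left(J,Q \right)} = -7 + \left(1 Q + 6\right) = -7 + \left(Q + 6\right) = -7 + \left(6 + Q\right) = -1 + Q$)
$c{\left(K,F \right)} = 1$ ($c{\left(K,F \right)} = \left(-1 + 2\right)^{2} = 1^{2} = 1$)
$146 c{\left(5,-2 \right)} + 109 = 146 \cdot 1 + 109 = 146 + 109 = 255$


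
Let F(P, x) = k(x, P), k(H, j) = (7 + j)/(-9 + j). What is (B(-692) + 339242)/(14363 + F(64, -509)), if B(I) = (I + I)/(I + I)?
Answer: 18658365/790036 ≈ 23.617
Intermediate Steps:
k(H, j) = (7 + j)/(-9 + j)
F(P, x) = (7 + P)/(-9 + P)
B(I) = 1 (B(I) = (2*I)/((2*I)) = (2*I)*(1/(2*I)) = 1)
(B(-692) + 339242)/(14363 + F(64, -509)) = (1 + 339242)/(14363 + (7 + 64)/(-9 + 64)) = 339243/(14363 + 71/55) = 339243/(790036/55) = 339243*(55/790036) = 18658365/790036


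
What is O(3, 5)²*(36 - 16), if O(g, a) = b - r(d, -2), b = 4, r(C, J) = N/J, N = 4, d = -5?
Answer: 720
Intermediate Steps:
r(C, J) = 4/J
O(g, a) = 6 (O(g, a) = 4 - 4/(-2) = 4 - 4*(-1)/2 = 4 - 1*(-2) = 4 + 2 = 6)
O(3, 5)²*(36 - 16) = 6²*(36 - 16) = 36*20 = 720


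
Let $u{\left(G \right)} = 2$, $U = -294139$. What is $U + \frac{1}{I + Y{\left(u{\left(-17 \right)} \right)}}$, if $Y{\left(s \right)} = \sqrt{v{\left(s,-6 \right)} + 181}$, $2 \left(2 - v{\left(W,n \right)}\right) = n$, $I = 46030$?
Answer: $- \frac{311605078804608}{1059380357} - \frac{\sqrt{186}}{2118760714} \approx -2.9414 \cdot 10^{5}$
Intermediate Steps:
$v{\left(W,n \right)} = 2 - \frac{n}{2}$
$Y{\left(s \right)} = \sqrt{186}$ ($Y{\left(s \right)} = \sqrt{\left(2 - -3\right) + 181} = \sqrt{\left(2 + 3\right) + 181} = \sqrt{5 + 181} = \sqrt{186}$)
$U + \frac{1}{I + Y{\left(u{\left(-17 \right)} \right)}} = -294139 + \frac{1}{46030 + \sqrt{186}}$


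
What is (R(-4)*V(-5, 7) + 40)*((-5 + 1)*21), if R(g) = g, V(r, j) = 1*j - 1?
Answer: -1344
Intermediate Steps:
V(r, j) = -1 + j (V(r, j) = j - 1 = -1 + j)
(R(-4)*V(-5, 7) + 40)*((-5 + 1)*21) = (-4*(-1 + 7) + 40)*((-5 + 1)*21) = (-4*6 + 40)*(-4*21) = (-24 + 40)*(-84) = 16*(-84) = -1344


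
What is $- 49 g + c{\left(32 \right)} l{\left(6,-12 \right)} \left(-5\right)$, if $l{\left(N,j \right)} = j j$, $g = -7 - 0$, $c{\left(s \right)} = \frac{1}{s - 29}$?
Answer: $103$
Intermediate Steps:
$c{\left(s \right)} = \frac{1}{-29 + s}$
$g = -7$ ($g = -7 + 0 = -7$)
$l{\left(N,j \right)} = j^{2}$
$- 49 g + c{\left(32 \right)} l{\left(6,-12 \right)} \left(-5\right) = \left(-49\right) \left(-7\right) + \frac{\left(-12\right)^{2} \left(-5\right)}{-29 + 32} = 343 + \frac{144 \left(-5\right)}{3} = 343 + \frac{1}{3} \left(-720\right) = 343 - 240 = 103$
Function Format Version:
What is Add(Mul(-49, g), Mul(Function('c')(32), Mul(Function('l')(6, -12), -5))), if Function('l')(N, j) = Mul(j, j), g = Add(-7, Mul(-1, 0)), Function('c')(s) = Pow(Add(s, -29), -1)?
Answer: 103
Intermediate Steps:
Function('c')(s) = Pow(Add(-29, s), -1)
g = -7 (g = Add(-7, 0) = -7)
Function('l')(N, j) = Pow(j, 2)
Add(Mul(-49, g), Mul(Function('c')(32), Mul(Function('l')(6, -12), -5))) = Add(Mul(-49, -7), Mul(Pow(Add(-29, 32), -1), Mul(Pow(-12, 2), -5))) = Add(343, Mul(Pow(3, -1), Mul(144, -5))) = Add(343, Mul(Rational(1, 3), -720)) = Add(343, -240) = 103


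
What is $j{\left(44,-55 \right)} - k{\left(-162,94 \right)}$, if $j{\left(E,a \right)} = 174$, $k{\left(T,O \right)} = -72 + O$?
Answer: $152$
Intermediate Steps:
$j{\left(44,-55 \right)} - k{\left(-162,94 \right)} = 174 - \left(-72 + 94\right) = 174 - 22 = 152$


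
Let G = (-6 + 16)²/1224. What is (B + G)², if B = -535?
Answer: 26792779225/93636 ≈ 2.8614e+5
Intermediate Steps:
G = 25/306 (G = 10²*(1/1224) = 100*(1/1224) = 25/306 ≈ 0.081699)
(B + G)² = (-535 + 25/306)² = (-163685/306)² = 26792779225/93636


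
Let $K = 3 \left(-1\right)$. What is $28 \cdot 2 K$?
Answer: $-168$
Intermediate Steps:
$K = -3$
$28 \cdot 2 K = 28 \cdot 2 \left(-3\right) = 56 \left(-3\right) = -168$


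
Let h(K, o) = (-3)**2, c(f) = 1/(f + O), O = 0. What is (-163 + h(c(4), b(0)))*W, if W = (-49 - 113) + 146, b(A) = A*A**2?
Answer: 2464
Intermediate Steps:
c(f) = 1/f (c(f) = 1/(f + 0) = 1/f)
b(A) = A**3
W = -16 (W = -162 + 146 = -16)
h(K, o) = 9
(-163 + h(c(4), b(0)))*W = (-163 + 9)*(-16) = -154*(-16) = 2464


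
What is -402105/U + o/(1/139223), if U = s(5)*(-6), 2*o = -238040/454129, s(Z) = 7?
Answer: -171115319925/6357806 ≈ -26914.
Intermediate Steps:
o = -119020/454129 (o = (-238040/454129)/2 = (-238040*1/454129)/2 = (1/2)*(-238040/454129) = -119020/454129 ≈ -0.26208)
U = -42 (U = 7*(-6) = -42)
-402105/U + o/(1/139223) = -402105/(-42) - 119020/(454129*(1/139223)) = -402105*(-1/42) - 119020/(454129*1/139223) = 134035/14 - 119020/454129*139223 = 134035/14 - 16570321460/454129 = -171115319925/6357806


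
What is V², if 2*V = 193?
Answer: 37249/4 ≈ 9312.3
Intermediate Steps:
V = 193/2 (V = (½)*193 = 193/2 ≈ 96.500)
V² = (193/2)² = 37249/4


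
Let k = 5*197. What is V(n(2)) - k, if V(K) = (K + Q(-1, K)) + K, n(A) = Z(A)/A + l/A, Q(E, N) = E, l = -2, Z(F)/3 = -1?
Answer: -991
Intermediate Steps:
Z(F) = -3 (Z(F) = 3*(-1) = -3)
n(A) = -5/A (n(A) = -3/A - 2/A = -5/A)
V(K) = -1 + 2*K (V(K) = (K - 1) + K = (-1 + K) + K = -1 + 2*K)
k = 985
V(n(2)) - k = (-1 + 2*(-5/2)) - 1*985 = (-1 + 2*(-5*1/2)) - 985 = (-1 + 2*(-5/2)) - 985 = (-1 - 5) - 985 = -6 - 985 = -991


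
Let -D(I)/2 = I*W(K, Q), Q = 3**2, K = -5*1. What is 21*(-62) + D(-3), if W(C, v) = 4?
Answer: -1278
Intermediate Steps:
K = -5
Q = 9
D(I) = -8*I (D(I) = -2*I*4 = -8*I)
21*(-62) + D(-3) = 21*(-62) - 8*(-3) = -1302 + 24 = -1278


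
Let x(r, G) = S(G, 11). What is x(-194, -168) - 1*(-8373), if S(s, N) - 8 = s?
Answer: 8213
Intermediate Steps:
S(s, N) = 8 + s
x(r, G) = 8 + G
x(-194, -168) - 1*(-8373) = (8 - 168) - 1*(-8373) = -160 + 8373 = 8213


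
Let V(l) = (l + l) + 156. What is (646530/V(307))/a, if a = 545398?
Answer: 64653/41995646 ≈ 0.0015395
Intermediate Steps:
V(l) = 156 + 2*l (V(l) = 2*l + 156 = 156 + 2*l)
(646530/V(307))/a = (646530/(156 + 2*307))/545398 = (646530/(156 + 614))*(1/545398) = (646530/770)*(1/545398) = (646530*(1/770))*(1/545398) = (64653/77)*(1/545398) = 64653/41995646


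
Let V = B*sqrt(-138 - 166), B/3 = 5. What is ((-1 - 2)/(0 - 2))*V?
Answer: 90*I*sqrt(19) ≈ 392.3*I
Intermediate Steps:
B = 15 (B = 3*5 = 15)
V = 60*I*sqrt(19) (V = 15*sqrt(-138 - 166) = 15*sqrt(-304) = 15*(4*I*sqrt(19)) = 60*I*sqrt(19) ≈ 261.53*I)
((-1 - 2)/(0 - 2))*V = ((-1 - 2)/(0 - 2))*(60*I*sqrt(19)) = (-3/(-2))*(60*I*sqrt(19)) = (-3*(-1/2))*(60*I*sqrt(19)) = 3*(60*I*sqrt(19))/2 = 90*I*sqrt(19)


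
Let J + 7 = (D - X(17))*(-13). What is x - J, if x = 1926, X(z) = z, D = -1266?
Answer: -14746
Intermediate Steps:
J = 16672 (J = -7 + (-1266 - 1*17)*(-13) = -7 + (-1266 - 17)*(-13) = -7 - 1283*(-13) = -7 + 16679 = 16672)
x - J = 1926 - 1*16672 = 1926 - 16672 = -14746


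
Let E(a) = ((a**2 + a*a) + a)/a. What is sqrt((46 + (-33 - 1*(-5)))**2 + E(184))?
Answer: 3*sqrt(77) ≈ 26.325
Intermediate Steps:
E(a) = (a + 2*a**2)/a (E(a) = ((a**2 + a**2) + a)/a = (2*a**2 + a)/a = (a + 2*a**2)/a)
sqrt((46 + (-33 - 1*(-5)))**2 + E(184)) = sqrt((46 + (-33 - 1*(-5)))**2 + (1 + 2*184)) = sqrt((46 + (-33 + 5))**2 + (1 + 368)) = sqrt((46 - 28)**2 + 369) = sqrt(18**2 + 369) = sqrt(324 + 369) = sqrt(693) = 3*sqrt(77)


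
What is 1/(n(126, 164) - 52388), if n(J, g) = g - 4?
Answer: -1/52228 ≈ -1.9147e-5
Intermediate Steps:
n(J, g) = -4 + g
1/(n(126, 164) - 52388) = 1/((-4 + 164) - 52388) = 1/(160 - 52388) = 1/(-52228) = -1/52228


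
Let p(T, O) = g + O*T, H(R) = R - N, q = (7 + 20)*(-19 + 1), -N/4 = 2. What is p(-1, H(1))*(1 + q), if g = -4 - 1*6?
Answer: 9215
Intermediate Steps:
N = -8 (N = -4*2 = -8)
q = -486 (q = 27*(-18) = -486)
g = -10 (g = -4 - 6 = -10)
H(R) = 8 + R (H(R) = R - 1*(-8) = R + 8 = 8 + R)
p(T, O) = -10 + O*T
p(-1, H(1))*(1 + q) = (-10 + (8 + 1)*(-1))*(1 - 486) = (-10 + 9*(-1))*(-485) = (-10 - 9)*(-485) = -19*(-485) = 9215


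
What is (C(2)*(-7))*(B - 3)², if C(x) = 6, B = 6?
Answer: -378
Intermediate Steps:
(C(2)*(-7))*(B - 3)² = (6*(-7))*(6 - 3)² = -42*3² = -42*9 = -378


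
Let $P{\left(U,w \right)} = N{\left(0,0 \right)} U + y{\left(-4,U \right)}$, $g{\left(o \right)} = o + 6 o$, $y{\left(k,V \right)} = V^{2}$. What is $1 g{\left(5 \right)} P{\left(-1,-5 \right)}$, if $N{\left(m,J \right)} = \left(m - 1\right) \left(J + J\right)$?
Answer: $35$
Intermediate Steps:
$N{\left(m,J \right)} = 2 J \left(-1 + m\right)$ ($N{\left(m,J \right)} = \left(-1 + m\right) 2 J = 2 J \left(-1 + m\right)$)
$g{\left(o \right)} = 7 o$
$P{\left(U,w \right)} = U^{2}$ ($P{\left(U,w \right)} = 2 \cdot 0 \left(-1 + 0\right) U + U^{2} = 2 \cdot 0 \left(-1\right) U + U^{2} = 0 U + U^{2} = 0 + U^{2} = U^{2}$)
$1 g{\left(5 \right)} P{\left(-1,-5 \right)} = 1 \cdot 7 \cdot 5 \left(-1\right)^{2} = 1 \cdot 35 \cdot 1 = 35 \cdot 1 = 35$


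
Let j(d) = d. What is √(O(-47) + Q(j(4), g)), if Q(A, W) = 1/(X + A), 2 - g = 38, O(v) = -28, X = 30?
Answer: I*√32334/34 ≈ 5.2887*I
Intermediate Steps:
g = -36 (g = 2 - 1*38 = 2 - 38 = -36)
Q(A, W) = 1/(30 + A)
√(O(-47) + Q(j(4), g)) = √(-28 + 1/(30 + 4)) = √(-28 + 1/34) = √(-951/34) = I*√32334/34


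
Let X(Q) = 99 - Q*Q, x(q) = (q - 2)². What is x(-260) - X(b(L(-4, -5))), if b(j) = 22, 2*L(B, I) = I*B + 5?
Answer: 69029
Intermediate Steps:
L(B, I) = 5/2 + B*I/2 (L(B, I) = (I*B + 5)/2 = (B*I + 5)/2 = (5 + B*I)/2 = 5/2 + B*I/2)
x(q) = (-2 + q)²
X(Q) = 99 - Q²
x(-260) - X(b(L(-4, -5))) = (-2 - 260)² - (99 - 1*22²) = (-262)² - (99 - 1*484) = 68644 - (99 - 484) = 68644 - 1*(-385) = 68644 + 385 = 69029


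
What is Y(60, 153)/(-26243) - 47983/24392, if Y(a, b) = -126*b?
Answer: -112712699/91445608 ≈ -1.2326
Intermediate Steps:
Y(60, 153)/(-26243) - 47983/24392 = -126*153/(-26243) - 47983/24392 = -19278*(-1/26243) - 47983*1/24392 = 2754/3749 - 47983/24392 = -112712699/91445608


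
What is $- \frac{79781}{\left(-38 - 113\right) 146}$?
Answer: $\frac{79781}{22046} \approx 3.6188$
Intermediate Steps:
$- \frac{79781}{\left(-38 - 113\right) 146} = - \frac{79781}{\left(-151\right) 146} = - \frac{79781}{-22046} = \left(-79781\right) \left(- \frac{1}{22046}\right) = \frac{79781}{22046}$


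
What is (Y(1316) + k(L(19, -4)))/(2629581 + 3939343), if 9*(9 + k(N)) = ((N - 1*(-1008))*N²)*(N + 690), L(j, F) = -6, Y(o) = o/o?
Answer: 685366/1642231 ≈ 0.41734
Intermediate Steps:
Y(o) = 1
k(N) = -9 + N²*(690 + N)*(1008 + N)/9 (k(N) = -9 + (((N - 1*(-1008))*N²)*(N + 690))/9 = -9 + (((N + 1008)*N²)*(690 + N))/9 = -9 + (((1008 + N)*N²)*(690 + N))/9 = -9 + ((N²*(1008 + N))*(690 + N))/9 = -9 + (N²*(690 + N)*(1008 + N))/9 = -9 + N²*(690 + N)*(1008 + N)/9)
(Y(1316) + k(L(19, -4)))/(2629581 + 3939343) = (1 + (-9 + 77280*(-6)² + (⅑)*(-6)⁴ + (566/3)*(-6)³))/(2629581 + 3939343) = (1 + (-9 + 77280*36 + (⅑)*1296 + (566/3)*(-216)))/6568924 = (1 + (-9 + 2782080 + 144 - 40752))*(1/6568924) = (1 + 2741463)*(1/6568924) = 2741464*(1/6568924) = 685366/1642231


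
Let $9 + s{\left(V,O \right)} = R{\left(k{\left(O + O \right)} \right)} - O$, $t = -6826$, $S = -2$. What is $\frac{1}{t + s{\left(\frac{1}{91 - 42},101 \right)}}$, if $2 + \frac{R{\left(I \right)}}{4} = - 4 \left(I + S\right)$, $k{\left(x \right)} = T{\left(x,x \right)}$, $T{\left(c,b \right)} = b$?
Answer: $- \frac{1}{10144} \approx -9.858 \cdot 10^{-5}$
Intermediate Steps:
$k{\left(x \right)} = x$
$R{\left(I \right)} = 24 - 16 I$ ($R{\left(I \right)} = -8 + 4 \left(- 4 \left(I - 2\right)\right) = -8 + 4 \left(- 4 \left(-2 + I\right)\right) = -8 + 4 \left(8 - 4 I\right) = -8 - \left(-32 + 16 I\right) = 24 - 16 I$)
$s{\left(V,O \right)} = 15 - 33 O$ ($s{\left(V,O \right)} = -9 - \left(-24 + O + 16 \left(O + O\right)\right) = -9 - \left(-24 + O + 16 \cdot 2 O\right) = -9 - \left(-24 + 33 O\right) = 15 - 33 O$)
$\frac{1}{t + s{\left(\frac{1}{91 - 42},101 \right)}} = \frac{1}{-6826 + \left(15 - 3333\right)} = \frac{1}{-6826 - 3318} = \frac{1}{-10144} = - \frac{1}{10144}$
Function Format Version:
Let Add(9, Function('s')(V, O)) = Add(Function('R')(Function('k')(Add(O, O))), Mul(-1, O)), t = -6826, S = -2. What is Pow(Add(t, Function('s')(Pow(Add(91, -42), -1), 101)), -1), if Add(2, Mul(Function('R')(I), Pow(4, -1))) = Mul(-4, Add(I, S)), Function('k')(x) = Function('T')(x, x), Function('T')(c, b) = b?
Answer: Rational(-1, 10144) ≈ -9.8580e-5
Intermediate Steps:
Function('k')(x) = x
Function('R')(I) = Add(24, Mul(-16, I)) (Function('R')(I) = Add(-8, Mul(4, Mul(-4, Add(I, -2)))) = Add(-8, Mul(4, Mul(-4, Add(-2, I)))) = Add(-8, Mul(4, Add(8, Mul(-4, I)))) = Add(-8, Add(32, Mul(-16, I))) = Add(24, Mul(-16, I)))
Function('s')(V, O) = Add(15, Mul(-33, O)) (Function('s')(V, O) = Add(-9, Add(Add(24, Mul(-16, Add(O, O))), Mul(-1, O))) = Add(-9, Add(Add(24, Mul(-16, Mul(2, O))), Mul(-1, O))) = Add(-9, Add(Add(24, Mul(-32, O)), Mul(-1, O))) = Add(-9, Add(24, Mul(-33, O))) = Add(15, Mul(-33, O)))
Pow(Add(t, Function('s')(Pow(Add(91, -42), -1), 101)), -1) = Pow(Add(-6826, Add(15, Mul(-33, 101))), -1) = Pow(Add(-6826, Add(15, -3333)), -1) = Pow(Add(-6826, -3318), -1) = Pow(-10144, -1) = Rational(-1, 10144)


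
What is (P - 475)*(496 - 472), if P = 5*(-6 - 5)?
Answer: -12720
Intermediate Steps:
P = -55 (P = 5*(-11) = -55)
(P - 475)*(496 - 472) = (-55 - 475)*(496 - 472) = -530*24 = -12720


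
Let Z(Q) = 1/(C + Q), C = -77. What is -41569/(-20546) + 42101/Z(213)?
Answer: 117641013425/20546 ≈ 5.7257e+6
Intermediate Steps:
Z(Q) = 1/(-77 + Q)
-41569/(-20546) + 42101/Z(213) = -41569/(-20546) + 42101/(1/(-77 + 213)) = -41569*(-1/20546) + 42101/(1/136) = 41569/20546 + 42101/(1/136) = 41569/20546 + 42101*136 = 41569/20546 + 5725736 = 117641013425/20546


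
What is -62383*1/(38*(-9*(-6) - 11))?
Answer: -62383/1634 ≈ -38.178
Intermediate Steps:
-62383*1/(38*(-9*(-6) - 11)) = -62383*1/(38*(54 - 11)) = -62383/(38*43) = -62383/1634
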